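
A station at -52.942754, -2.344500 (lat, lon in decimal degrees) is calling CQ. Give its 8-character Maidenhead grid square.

Add 180° to longitude and 90° to latitude: 177.65550, 37.05725.
Field: lon ⌊177.65550/20⌋ = 8 → I; lat ⌊37.05725/10⌋ = 3 → D.
Square: lon ⌊17.65550/2⌋ = 8; lat ⌊7.05725/1⌋ = 7.
Subsquare: lon ⌊1.65550/0.0833333⌋ = 19 → t; lat ⌊0.05725/0.0416667⌋ = 1 → b.
Extended square: lon ⌊0.07217/0.00833333⌋ = 8; lat ⌊0.01558/0.00416667⌋ = 3.

ID87tb83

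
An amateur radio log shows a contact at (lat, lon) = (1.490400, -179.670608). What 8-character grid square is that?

AJ01dl97

Shift to the Maidenhead origin (180°W, 90°S): lon 0.32939, lat 91.49040.
Field: lon ⌊0.32939/20⌋ = 0 → A; lat ⌊91.49040/10⌋ = 9 → J.
Square: lon ⌊0.32939/2⌋ = 0; lat ⌊1.49040/1⌋ = 1.
Subsquare: lon ⌊0.32939/0.0833333⌋ = 3 → d; lat ⌊0.49040/0.0416667⌋ = 11 → l.
Extended square: lon ⌊0.07939/0.00833333⌋ = 9; lat ⌊0.03207/0.00416667⌋ = 7.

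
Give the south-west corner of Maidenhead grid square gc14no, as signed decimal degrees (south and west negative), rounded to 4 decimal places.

-65.4167, -56.9167

Field G=6, C=2: +6·20° lon, +2·10° lat → SW at lon -60°, lat -70°.
Square 1, 4: +1·2° lon, +4·1° lat → SW at lon -58°, lat -66°.
Subsquare n=13, o=14: +13·0.0833333° lon, +14·0.0416667° lat → SW at lon -56.9167°, lat -65.4167°.
latitude -65.4167, longitude -56.9167.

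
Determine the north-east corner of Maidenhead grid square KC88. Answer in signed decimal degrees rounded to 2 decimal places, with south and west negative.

-61.00, 38.00

Field K=10, C=2: +10·20° lon, +2·10° lat → SW at lon 20°, lat -70°.
Square 8, 8: +8·2° lon, +8·1° lat → SW at lon 36°, lat -62°.
Cell spans 2° lon × 1° lat. NE corner is SW corner plus one full cell.
latitude -61.00, longitude 38.00.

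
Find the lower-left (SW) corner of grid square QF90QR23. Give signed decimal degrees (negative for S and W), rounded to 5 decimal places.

-39.27917, 159.35000

Field Q=16, F=5: +16·20° lon, +5·10° lat → SW at lon 140°, lat -40°.
Square 9, 0: +9·2° lon, +0·1° lat → SW at lon 158°, lat -40°.
Subsquare q=16, r=17: +16·0.0833333° lon, +17·0.0416667° lat → SW at lon 159.333°, lat -39.2917°.
Extended square 2, 3: +2·0.00833333° lon, +3·0.00416667° lat → SW at lon 159.35°, lat -39.2792°.
latitude -39.27917, longitude 159.35000.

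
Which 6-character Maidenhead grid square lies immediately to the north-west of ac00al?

RC90xm

Longitude subsquare a = 0; −1 → -1, wraps to 23 = x, carry into square.
Longitude square 0; −1 → -1, wraps to 9, carry into field.
Longitude field A = 0; −1 → -1, wraps to 17 = R, wrapping around the antimeridian.
Latitude subsquare l = 11; +1 → 12 = m.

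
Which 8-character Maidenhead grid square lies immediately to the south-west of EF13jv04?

EF13iv93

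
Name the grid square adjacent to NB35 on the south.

NB34

Latitude square 5; −1 → 4.
The longitude characters are unchanged.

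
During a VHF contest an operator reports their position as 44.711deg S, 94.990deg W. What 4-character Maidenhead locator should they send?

Shift to the Maidenhead origin (180°W, 90°S): lon 85.01, lat 45.29.
Field: lon ⌊85.01/20⌋ = 4 → E; lat ⌊45.29/10⌋ = 4 → E.
Square: lon ⌊5.01/2⌋ = 2; lat ⌊5.29/1⌋ = 5.

EE25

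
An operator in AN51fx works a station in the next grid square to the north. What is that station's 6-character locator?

AN52fa

Latitude subsquare x = 23; +1 → 24, wraps to 0 = a, carry into square.
Latitude square 1; +1 → 2.
The longitude characters are unchanged.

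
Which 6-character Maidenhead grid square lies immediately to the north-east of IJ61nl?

IJ61om

Longitude subsquare n = 13; +1 → 14 = o.
Latitude subsquare l = 11; +1 → 12 = m.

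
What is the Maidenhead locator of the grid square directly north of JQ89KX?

Latitude subsquare x = 23; +1 → 24, wraps to 0 = a, carry into square.
Latitude square 9; +1 → 10, wraps to 0, carry into field.
Latitude field Q = 16; +1 → 17 = R.
The longitude characters are unchanged.

JR80ka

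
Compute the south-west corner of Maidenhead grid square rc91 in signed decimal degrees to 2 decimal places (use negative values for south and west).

Field R=17, C=2: +17·20° lon, +2·10° lat → SW at lon 160°, lat -70°.
Square 9, 1: +9·2° lon, +1·1° lat → SW at lon 178°, lat -69°.
latitude -69.00, longitude 178.00.

-69.00, 178.00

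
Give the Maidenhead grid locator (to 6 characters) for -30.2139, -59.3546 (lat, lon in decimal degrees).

Offset from 180°W / 90°S: lon 120.6454°, lat 59.7861°.
Field: 120.6454/20 → 6 → G, 59.7861/10 → 5 → F; chars GF.
Square: 0.6454/2 → 0, 9.7861/1 → 9; chars 09.
Subsquare: 0.6454/0.0833333 → 7 → h, 0.7861/0.0416667 → 18 → s; chars hs.

GF09hs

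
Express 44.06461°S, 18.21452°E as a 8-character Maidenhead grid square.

Offset from 180°W / 90°S: lon 198.21452°, lat 45.93539°.
Field (20°×10°, letters A–R): 198.21452/20 → 9 → J, 45.93539/10 → 4 → E; chars JE.
Square (2°×1°, digits 0–9): 18.21452/2 → 9, 5.93539/1 → 5; chars 95.
Subsquare (5′×2.5′, letters a–x): 0.21452/0.0833333 → 2 → c, 0.93539/0.0416667 → 22 → w; chars cw.
Extended square (30″×15″, digits 0–9): 0.04785/0.00833333 → 5, 0.01872/0.00416667 → 4; chars 54.

JE95cw54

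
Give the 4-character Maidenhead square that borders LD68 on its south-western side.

Longitude square 6; −1 → 5.
Latitude square 8; −1 → 7.

LD57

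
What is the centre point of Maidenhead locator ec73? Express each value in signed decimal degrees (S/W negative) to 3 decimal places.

-66.500, -85.000

Field E=4, C=2: +4·20° lon, +2·10° lat → SW at lon -100°, lat -70°.
Square 7, 3: +7·2° lon, +3·1° lat → SW at lon -86°, lat -67°.
Cell spans 2° lon × 1° lat. Centre is SW corner plus half of each.
latitude -66.500, longitude -85.000.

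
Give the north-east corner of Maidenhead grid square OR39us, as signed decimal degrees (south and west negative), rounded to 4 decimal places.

Field O=14, R=17: +14·20° lon, +17·10° lat → SW at lon 100°, lat 80°.
Square 3, 9: +3·2° lon, +9·1° lat → SW at lon 106°, lat 89°.
Subsquare u=20, s=18: +20·0.0833333° lon, +18·0.0416667° lat → SW at lon 107.667°, lat 89.75°.
Cell spans 0.0833333° lon × 0.0416667° lat. NE corner is SW corner plus one full cell.
latitude 89.7917, longitude 107.7500.

89.7917, 107.7500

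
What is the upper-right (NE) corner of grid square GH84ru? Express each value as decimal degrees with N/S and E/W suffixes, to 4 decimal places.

15.1250° S, 42.5000° W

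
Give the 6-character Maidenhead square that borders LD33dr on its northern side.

LD33ds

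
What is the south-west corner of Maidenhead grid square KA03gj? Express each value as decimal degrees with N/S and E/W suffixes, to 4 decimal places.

Field K=10, A=0: +10·20° lon, +0·10° lat → SW at lon 20°, lat -90°.
Square 0, 3: +0·2° lon, +3·1° lat → SW at lon 20°, lat -87°.
Subsquare g=6, j=9: +6·0.0833333° lon, +9·0.0416667° lat → SW at lon 20.5°, lat -86.625°.
latitude 86.6250° S, longitude 20.5000° E.

86.6250° S, 20.5000° E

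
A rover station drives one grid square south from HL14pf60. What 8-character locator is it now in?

HL14pe69

Latitude extended square 0; −1 → -1, wraps to 9, carry into subsquare.
Latitude subsquare f = 5; −1 → 4 = e.
The longitude characters are unchanged.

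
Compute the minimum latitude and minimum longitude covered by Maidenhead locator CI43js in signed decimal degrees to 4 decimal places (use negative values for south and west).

Field C=2, I=8: +2·20° lon, +8·10° lat → SW at lon -140°, lat -10°.
Square 4, 3: +4·2° lon, +3·1° lat → SW at lon -132°, lat -7°.
Subsquare j=9, s=18: +9·0.0833333° lon, +18·0.0416667° lat → SW at lon -131.25°, lat -6.25°.
latitude -6.2500, longitude -131.2500.

-6.2500, -131.2500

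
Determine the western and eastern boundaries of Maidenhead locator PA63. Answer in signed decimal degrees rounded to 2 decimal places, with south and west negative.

132.00, 134.00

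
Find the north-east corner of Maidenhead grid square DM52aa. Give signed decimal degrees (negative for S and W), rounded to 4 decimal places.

Field D=3, M=12: +3·20° lon, +12·10° lat → SW at lon -120°, lat 30°.
Square 5, 2: +5·2° lon, +2·1° lat → SW at lon -110°, lat 32°.
Subsquare a=0, a=0: +0·0.0833333° lon, +0·0.0416667° lat → SW at lon -110°, lat 32°.
Cell spans 0.0833333° lon × 0.0416667° lat. NE corner is SW corner plus one full cell.
latitude 32.0417, longitude -109.9167.

32.0417, -109.9167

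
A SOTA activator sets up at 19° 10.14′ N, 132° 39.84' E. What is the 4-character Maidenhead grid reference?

PK69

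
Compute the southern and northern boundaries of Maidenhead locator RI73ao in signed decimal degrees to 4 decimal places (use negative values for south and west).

-6.4167, -6.3750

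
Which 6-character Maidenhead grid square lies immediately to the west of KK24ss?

KK24rs

Longitude subsquare s = 18; −1 → 17 = r.
The latitude characters are unchanged.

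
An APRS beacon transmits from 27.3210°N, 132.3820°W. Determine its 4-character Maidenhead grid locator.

Offset from 180°W / 90°S: lon 47.62°, lat 117.32°.
Field (20°×10°, letters A–R): lon ⌊47.62/20⌋ = 2 → C; lat ⌊117.32/10⌋ = 11 → L.
Square (2°×1°, digits 0–9): lon ⌊7.62/2⌋ = 3; lat ⌊7.32/1⌋ = 7.

CL37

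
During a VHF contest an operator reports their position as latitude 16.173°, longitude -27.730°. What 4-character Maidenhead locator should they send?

HK66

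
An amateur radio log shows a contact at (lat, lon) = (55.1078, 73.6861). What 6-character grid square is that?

MO65uc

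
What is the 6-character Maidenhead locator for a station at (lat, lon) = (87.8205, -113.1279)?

Offset from 180°W / 90°S: lon 66.8721°, lat 177.8205°.
Field: lon ⌊66.8721/20⌋ = 3 → D; lat ⌊177.8205/10⌋ = 17 → R.
Square: lon ⌊6.8721/2⌋ = 3; lat ⌊7.8205/1⌋ = 7.
Subsquare: lon ⌊0.8721/0.0833333⌋ = 10 → k; lat ⌊0.8205/0.0416667⌋ = 19 → t.

DR37kt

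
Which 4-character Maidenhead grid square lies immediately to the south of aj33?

AJ32

Latitude square 3; −1 → 2.
The longitude characters are unchanged.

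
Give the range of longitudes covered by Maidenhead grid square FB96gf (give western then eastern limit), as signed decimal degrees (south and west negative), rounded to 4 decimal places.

-61.5000, -61.4167

Field F=5, B=1: +5·20° lon, +1·10° lat → SW at lon -80°, lat -80°.
Square 9, 6: +9·2° lon, +6·1° lat → SW at lon -62°, lat -74°.
Subsquare g=6, f=5: +6·0.0833333° lon, +5·0.0416667° lat → SW at lon -61.5°, lat -73.7917°.
Cell spans 0.0833333° lon × 0.0416667° lat.
west -61.5000, east -61.4167.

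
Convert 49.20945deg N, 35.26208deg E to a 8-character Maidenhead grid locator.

KN79pf10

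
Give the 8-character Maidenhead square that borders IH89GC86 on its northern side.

IH89gc87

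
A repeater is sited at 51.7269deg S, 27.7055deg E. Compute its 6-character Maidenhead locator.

KD38ug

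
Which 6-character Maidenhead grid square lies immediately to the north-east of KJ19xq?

Longitude subsquare x = 23; +1 → 24, wraps to 0 = a, carry into square.
Longitude square 1; +1 → 2.
Latitude subsquare q = 16; +1 → 17 = r.

KJ29ar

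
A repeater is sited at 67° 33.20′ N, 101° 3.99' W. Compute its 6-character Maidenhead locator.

DP97ln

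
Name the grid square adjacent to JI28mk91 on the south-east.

Longitude extended square 9; +1 → 10, wraps to 0, carry into subsquare.
Longitude subsquare m = 12; +1 → 13 = n.
Latitude extended square 1; −1 → 0.

JI28nk00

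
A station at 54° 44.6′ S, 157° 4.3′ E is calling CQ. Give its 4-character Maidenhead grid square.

Add 180° to longitude and 90° to latitude: 337.07, 35.26.
Field: lon ⌊337.07/20⌋ = 16 → Q; lat ⌊35.26/10⌋ = 3 → D.
Square: lon ⌊17.07/2⌋ = 8; lat ⌊5.26/1⌋ = 5.

QD85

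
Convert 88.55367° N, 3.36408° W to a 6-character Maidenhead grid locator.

IR88hn

Offset from 180°W / 90°S: lon 176.6359°, lat 178.5537°.
Field: 176.6359/20 → 8 → I, 178.5537/10 → 17 → R; chars IR.
Square: 16.6359/2 → 8, 8.5537/1 → 8; chars 88.
Subsquare: 0.6359/0.0833333 → 7 → h, 0.5537/0.0416667 → 13 → n; chars hn.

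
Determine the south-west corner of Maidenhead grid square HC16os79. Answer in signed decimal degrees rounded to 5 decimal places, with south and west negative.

Field H=7, C=2: +7·20° lon, +2·10° lat → SW at lon -40°, lat -70°.
Square 1, 6: +1·2° lon, +6·1° lat → SW at lon -38°, lat -64°.
Subsquare o=14, s=18: +14·0.0833333° lon, +18·0.0416667° lat → SW at lon -36.8333°, lat -63.25°.
Extended square 7, 9: +7·0.00833333° lon, +9·0.00416667° lat → SW at lon -36.775°, lat -63.2125°.
latitude -63.21250, longitude -36.77500.

-63.21250, -36.77500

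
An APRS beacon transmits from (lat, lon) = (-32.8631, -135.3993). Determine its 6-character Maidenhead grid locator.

Shift to the Maidenhead origin (180°W, 90°S): lon 44.6007, lat 57.1369.
Field: lon ⌊44.6007/20⌋ = 2 → C; lat ⌊57.1369/10⌋ = 5 → F.
Square: lon ⌊4.6007/2⌋ = 2; lat ⌊7.1369/1⌋ = 7.
Subsquare: lon ⌊0.6007/0.0833333⌋ = 7 → h; lat ⌊0.1369/0.0416667⌋ = 3 → d.

CF27hd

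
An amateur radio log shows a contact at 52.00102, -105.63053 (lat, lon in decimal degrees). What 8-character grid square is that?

DO72ea40

Offset from 180°W / 90°S: lon 74.36947°, lat 142.00102°.
Field: lon ⌊74.36947/20⌋ = 3 → D; lat ⌊142.00102/10⌋ = 14 → O.
Square: lon ⌊14.36947/2⌋ = 7; lat ⌊2.00102/1⌋ = 2.
Subsquare: lon ⌊0.36947/0.0833333⌋ = 4 → e; lat ⌊0.00102/0.0416667⌋ = 0 → a.
Extended square: lon ⌊0.03614/0.00833333⌋ = 4; lat ⌊0.00102/0.00416667⌋ = 0.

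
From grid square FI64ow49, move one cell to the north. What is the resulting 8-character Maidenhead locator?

Latitude extended square 9; +1 → 10, wraps to 0, carry into subsquare.
Latitude subsquare w = 22; +1 → 23 = x.
The longitude characters are unchanged.

FI64ox40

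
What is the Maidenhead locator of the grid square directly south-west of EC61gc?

EC61fb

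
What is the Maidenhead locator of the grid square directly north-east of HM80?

Longitude square 8; +1 → 9.
Latitude square 0; +1 → 1.

HM91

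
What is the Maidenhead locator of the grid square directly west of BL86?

BL76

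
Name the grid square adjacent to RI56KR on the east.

RI56lr

Longitude subsquare k = 10; +1 → 11 = l.
The latitude characters are unchanged.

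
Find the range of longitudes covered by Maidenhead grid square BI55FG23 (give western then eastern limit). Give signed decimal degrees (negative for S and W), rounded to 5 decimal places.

Field B=1, I=8: +1·20° lon, +8·10° lat → SW at lon -160°, lat -10°.
Square 5, 5: +5·2° lon, +5·1° lat → SW at lon -150°, lat -5°.
Subsquare f=5, g=6: +5·0.0833333° lon, +6·0.0416667° lat → SW at lon -149.583°, lat -4.75°.
Extended square 2, 3: +2·0.00833333° lon, +3·0.00416667° lat → SW at lon -149.567°, lat -4.7375°.
Cell spans 0.00833333° lon × 0.00416667° lat.
west -149.56667, east -149.55833.

-149.56667, -149.55833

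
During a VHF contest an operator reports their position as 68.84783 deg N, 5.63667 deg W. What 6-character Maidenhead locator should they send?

Offset from 180°W / 90°S: lon 174.3633°, lat 158.8478°.
Field: lon ⌊174.3633/20⌋ = 8 → I; lat ⌊158.8478/10⌋ = 15 → P.
Square: lon ⌊14.3633/2⌋ = 7; lat ⌊8.8478/1⌋ = 8.
Subsquare: lon ⌊0.3633/0.0833333⌋ = 4 → e; lat ⌊0.8478/0.0416667⌋ = 20 → u.

IP78eu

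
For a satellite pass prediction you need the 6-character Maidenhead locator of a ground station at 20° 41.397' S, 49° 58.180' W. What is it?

Add 180° to longitude and 90° to latitude: 130.0303, 69.3101.
Field (20°×10°, letters A–R): 130.0303/20 → 6 → G, 69.3101/10 → 6 → G; chars GG.
Square (2°×1°, digits 0–9): 10.0303/2 → 5, 9.3101/1 → 9; chars 59.
Subsquare (5′×2.5′, letters a–x): 0.0303/0.0833333 → 0 → a, 0.3101/0.0416667 → 7 → h; chars ah.

GG59ah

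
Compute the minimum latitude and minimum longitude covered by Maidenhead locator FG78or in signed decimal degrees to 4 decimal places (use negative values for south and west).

-21.2917, -64.8333

Field F=5, G=6: +5·20° lon, +6·10° lat → SW at lon -80°, lat -30°.
Square 7, 8: +7·2° lon, +8·1° lat → SW at lon -66°, lat -22°.
Subsquare o=14, r=17: +14·0.0833333° lon, +17·0.0416667° lat → SW at lon -64.8333°, lat -21.2917°.
latitude -21.2917, longitude -64.8333.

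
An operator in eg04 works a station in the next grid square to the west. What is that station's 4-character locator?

Longitude square 0; −1 → -1, wraps to 9, carry into field.
Longitude field E = 4; −1 → 3 = D.
The latitude characters are unchanged.

DG94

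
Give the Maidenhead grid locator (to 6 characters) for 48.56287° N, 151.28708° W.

BN48in

Shift to the Maidenhead origin (180°W, 90°S): lon 28.7129, lat 138.5629.
Field: 28.7129/20 → 1 → B, 138.5629/10 → 13 → N; chars BN.
Square: 8.7129/2 → 4, 8.5629/1 → 8; chars 48.
Subsquare: 0.7129/0.0833333 → 8 → i, 0.5629/0.0416667 → 13 → n; chars in.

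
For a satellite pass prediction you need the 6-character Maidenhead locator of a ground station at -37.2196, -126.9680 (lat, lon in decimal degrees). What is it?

CF62ms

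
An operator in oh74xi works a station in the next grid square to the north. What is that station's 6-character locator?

Latitude subsquare i = 8; +1 → 9 = j.
The longitude characters are unchanged.

OH74xj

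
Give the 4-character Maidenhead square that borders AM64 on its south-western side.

AM53

Longitude square 6; −1 → 5.
Latitude square 4; −1 → 3.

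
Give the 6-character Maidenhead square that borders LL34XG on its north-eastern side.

LL44ah

Longitude subsquare x = 23; +1 → 24, wraps to 0 = a, carry into square.
Longitude square 3; +1 → 4.
Latitude subsquare g = 6; +1 → 7 = h.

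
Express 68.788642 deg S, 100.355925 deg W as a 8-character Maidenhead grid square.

DC91tf70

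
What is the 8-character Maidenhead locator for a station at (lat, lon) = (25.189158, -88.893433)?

EL55ne25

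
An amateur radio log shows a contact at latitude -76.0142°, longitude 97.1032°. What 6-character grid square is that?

NB83nx

Add 180° to longitude and 90° to latitude: 277.1032, 13.9858.
Field: 277.1032/20 → 13 → N, 13.9858/10 → 1 → B; chars NB.
Square: 17.1032/2 → 8, 3.9858/1 → 3; chars 83.
Subsquare: 1.1032/0.0833333 → 13 → n, 0.9858/0.0416667 → 23 → x; chars nx.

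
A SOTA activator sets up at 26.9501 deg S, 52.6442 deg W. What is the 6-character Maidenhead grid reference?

Offset from 180°W / 90°S: lon 127.3558°, lat 63.0499°.
Field: lon ⌊127.3558/20⌋ = 6 → G; lat ⌊63.0499/10⌋ = 6 → G.
Square: lon ⌊7.3558/2⌋ = 3; lat ⌊3.0499/1⌋ = 3.
Subsquare: lon ⌊1.3558/0.0833333⌋ = 16 → q; lat ⌊0.0499/0.0416667⌋ = 1 → b.

GG33qb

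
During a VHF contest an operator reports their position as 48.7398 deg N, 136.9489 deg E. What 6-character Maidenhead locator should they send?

PN88lr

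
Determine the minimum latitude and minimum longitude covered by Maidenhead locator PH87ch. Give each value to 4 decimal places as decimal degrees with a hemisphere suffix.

Field P=15, H=7: +15·20° lon, +7·10° lat → SW at lon 120°, lat -20°.
Square 8, 7: +8·2° lon, +7·1° lat → SW at lon 136°, lat -13°.
Subsquare c=2, h=7: +2·0.0833333° lon, +7·0.0416667° lat → SW at lon 136.167°, lat -12.7083°.
latitude 12.7083° S, longitude 136.1667° E.

12.7083° S, 136.1667° E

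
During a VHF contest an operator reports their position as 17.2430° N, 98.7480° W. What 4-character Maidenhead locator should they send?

Offset from 180°W / 90°S: lon 81.25°, lat 107.24°.
Field (20°×10°, letters A–R): lon ⌊81.25/20⌋ = 4 → E; lat ⌊107.24/10⌋ = 10 → K.
Square (2°×1°, digits 0–9): lon ⌊1.25/2⌋ = 0; lat ⌊7.24/1⌋ = 7.

EK07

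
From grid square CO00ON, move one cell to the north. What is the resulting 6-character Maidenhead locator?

CO00oo

Latitude subsquare n = 13; +1 → 14 = o.
The longitude characters are unchanged.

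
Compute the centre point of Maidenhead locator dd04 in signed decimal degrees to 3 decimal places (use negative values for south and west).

Field D=3, D=3: +3·20° lon, +3·10° lat → SW at lon -120°, lat -60°.
Square 0, 4: +0·2° lon, +4·1° lat → SW at lon -120°, lat -56°.
Cell spans 2° lon × 1° lat. Centre is SW corner plus half of each.
latitude -55.500, longitude -119.000.

-55.500, -119.000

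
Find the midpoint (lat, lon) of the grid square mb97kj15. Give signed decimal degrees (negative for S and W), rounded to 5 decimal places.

-72.60208, 78.84583

Field M=12, B=1: +12·20° lon, +1·10° lat → SW at lon 60°, lat -80°.
Square 9, 7: +9·2° lon, +7·1° lat → SW at lon 78°, lat -73°.
Subsquare k=10, j=9: +10·0.0833333° lon, +9·0.0416667° lat → SW at lon 78.8333°, lat -72.625°.
Extended square 1, 5: +1·0.00833333° lon, +5·0.00416667° lat → SW at lon 78.8417°, lat -72.6042°.
Cell spans 0.00833333° lon × 0.00416667° lat. Centre is SW corner plus half of each.
latitude -72.60208, longitude 78.84583.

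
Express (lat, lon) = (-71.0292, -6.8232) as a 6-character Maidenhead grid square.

IB68ox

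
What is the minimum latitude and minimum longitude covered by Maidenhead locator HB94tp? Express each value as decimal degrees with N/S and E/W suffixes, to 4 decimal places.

75.3750° S, 20.4167° W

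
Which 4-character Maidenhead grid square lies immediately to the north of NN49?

Latitude square 9; +1 → 10, wraps to 0, carry into field.
Latitude field N = 13; +1 → 14 = O.
The longitude characters are unchanged.

NO40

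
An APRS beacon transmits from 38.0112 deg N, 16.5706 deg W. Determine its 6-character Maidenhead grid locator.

Shift to the Maidenhead origin (180°W, 90°S): lon 163.4294, lat 128.0112.
Field: 163.4294/20 → 8 → I, 128.0112/10 → 12 → M; chars IM.
Square: 3.4294/2 → 1, 8.0112/1 → 8; chars 18.
Subsquare: 1.4294/0.0833333 → 17 → r, 0.0112/0.0416667 → 0 → a; chars ra.

IM18ra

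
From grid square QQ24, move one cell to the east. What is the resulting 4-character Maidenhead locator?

Longitude square 2; +1 → 3.
The latitude characters are unchanged.

QQ34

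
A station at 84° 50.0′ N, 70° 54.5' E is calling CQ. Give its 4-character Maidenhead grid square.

Shift to the Maidenhead origin (180°W, 90°S): lon 250.91, lat 174.83.
Field: lon ⌊250.91/20⌋ = 12 → M; lat ⌊174.83/10⌋ = 17 → R.
Square: lon ⌊10.91/2⌋ = 5; lat ⌊4.83/1⌋ = 4.

MR54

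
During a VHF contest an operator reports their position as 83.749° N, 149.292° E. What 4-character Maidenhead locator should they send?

QR43

Shift to the Maidenhead origin (180°W, 90°S): lon 329.29, lat 173.75.
Field (20°×10°, letters A–R): 329.29/20 → 16 → Q, 173.75/10 → 17 → R; chars QR.
Square (2°×1°, digits 0–9): 9.29/2 → 4, 3.75/1 → 3; chars 43.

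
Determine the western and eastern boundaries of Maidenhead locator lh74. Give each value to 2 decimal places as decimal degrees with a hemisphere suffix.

54.00° E, 56.00° E

Field L=11, H=7: +11·20° lon, +7·10° lat → SW at lon 40°, lat -20°.
Square 7, 4: +7·2° lon, +4·1° lat → SW at lon 54°, lat -16°.
Cell spans 2° lon × 1° lat.
west 54.00° E, east 56.00° E.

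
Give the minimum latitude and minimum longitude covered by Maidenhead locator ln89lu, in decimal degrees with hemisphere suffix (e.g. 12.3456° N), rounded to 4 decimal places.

Field L=11, N=13: +11·20° lon, +13·10° lat → SW at lon 40°, lat 40°.
Square 8, 9: +8·2° lon, +9·1° lat → SW at lon 56°, lat 49°.
Subsquare l=11, u=20: +11·0.0833333° lon, +20·0.0416667° lat → SW at lon 56.9167°, lat 49.8333°.
latitude 49.8333° N, longitude 56.9167° E.

49.8333° N, 56.9167° E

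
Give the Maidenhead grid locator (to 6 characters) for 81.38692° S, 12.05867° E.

Offset from 180°W / 90°S: lon 192.0587°, lat 8.6131°.
Field: lon ⌊192.0587/20⌋ = 9 → J; lat ⌊8.6131/10⌋ = 0 → A.
Square: lon ⌊12.0587/2⌋ = 6; lat ⌊8.6131/1⌋ = 8.
Subsquare: lon ⌊0.0587/0.0833333⌋ = 0 → a; lat ⌊0.6131/0.0416667⌋ = 14 → o.

JA68ao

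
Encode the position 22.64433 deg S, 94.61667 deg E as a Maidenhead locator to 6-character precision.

Offset from 180°W / 90°S: lon 274.6167°, lat 67.3557°.
Field: lon ⌊274.6167/20⌋ = 13 → N; lat ⌊67.3557/10⌋ = 6 → G.
Square: lon ⌊14.6167/2⌋ = 7; lat ⌊7.3557/1⌋ = 7.
Subsquare: lon ⌊0.6167/0.0833333⌋ = 7 → h; lat ⌊0.3557/0.0416667⌋ = 8 → i.

NG77hi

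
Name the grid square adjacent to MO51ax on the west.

MO41xx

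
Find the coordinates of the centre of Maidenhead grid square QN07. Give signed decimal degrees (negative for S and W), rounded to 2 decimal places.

Field Q=16, N=13: +16·20° lon, +13·10° lat → SW at lon 140°, lat 40°.
Square 0, 7: +0·2° lon, +7·1° lat → SW at lon 140°, lat 47°.
Cell spans 2° lon × 1° lat. Centre is SW corner plus half of each.
latitude 47.50, longitude 141.00.

47.50, 141.00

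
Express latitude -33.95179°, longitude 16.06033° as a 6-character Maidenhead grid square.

JF86ab

Shift to the Maidenhead origin (180°W, 90°S): lon 196.0603, lat 56.0482.
Field (20°×10°, letters A–R): lon ⌊196.0603/20⌋ = 9 → J; lat ⌊56.0482/10⌋ = 5 → F.
Square (2°×1°, digits 0–9): lon ⌊16.0603/2⌋ = 8; lat ⌊6.0482/1⌋ = 6.
Subsquare (5′×2.5′, letters a–x): lon ⌊0.0603/0.0833333⌋ = 0 → a; lat ⌊0.0482/0.0416667⌋ = 1 → b.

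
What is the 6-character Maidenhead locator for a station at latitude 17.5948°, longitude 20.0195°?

KK07ao

Offset from 180°W / 90°S: lon 200.0195°, lat 107.5948°.
Field: 200.0195/20 → 10 → K, 107.5948/10 → 10 → K; chars KK.
Square: 0.0195/2 → 0, 7.5948/1 → 7; chars 07.
Subsquare: 0.0195/0.0833333 → 0 → a, 0.5948/0.0416667 → 14 → o; chars ao.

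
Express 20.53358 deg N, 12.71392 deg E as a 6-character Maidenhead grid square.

Offset from 180°W / 90°S: lon 192.7139°, lat 110.5336°.
Field: 192.7139/20 → 9 → J, 110.5336/10 → 11 → L; chars JL.
Square: 12.7139/2 → 6, 0.5336/1 → 0; chars 60.
Subsquare: 0.7139/0.0833333 → 8 → i, 0.5336/0.0416667 → 12 → m; chars im.

JL60im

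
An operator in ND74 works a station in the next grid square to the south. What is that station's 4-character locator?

Latitude square 4; −1 → 3.
The longitude characters are unchanged.

ND73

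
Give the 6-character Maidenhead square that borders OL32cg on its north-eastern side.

Longitude subsquare c = 2; +1 → 3 = d.
Latitude subsquare g = 6; +1 → 7 = h.

OL32dh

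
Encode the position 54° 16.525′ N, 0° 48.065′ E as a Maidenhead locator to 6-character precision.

Offset from 180°W / 90°S: lon 180.8011°, lat 144.2754°.
Field: lon ⌊180.8011/20⌋ = 9 → J; lat ⌊144.2754/10⌋ = 14 → O.
Square: lon ⌊0.8011/2⌋ = 0; lat ⌊4.2754/1⌋ = 4.
Subsquare: lon ⌊0.8011/0.0833333⌋ = 9 → j; lat ⌊0.2754/0.0416667⌋ = 6 → g.

JO04jg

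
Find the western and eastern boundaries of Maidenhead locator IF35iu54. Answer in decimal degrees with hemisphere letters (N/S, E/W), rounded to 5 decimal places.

13.29167° W, 13.28333° W

Field I=8, F=5: +8·20° lon, +5·10° lat → SW at lon -20°, lat -40°.
Square 3, 5: +3·2° lon, +5·1° lat → SW at lon -14°, lat -35°.
Subsquare i=8, u=20: +8·0.0833333° lon, +20·0.0416667° lat → SW at lon -13.3333°, lat -34.1667°.
Extended square 5, 4: +5·0.00833333° lon, +4·0.00416667° lat → SW at lon -13.2917°, lat -34.15°.
Cell spans 0.00833333° lon × 0.00416667° lat.
west 13.29167° W, east 13.28333° W.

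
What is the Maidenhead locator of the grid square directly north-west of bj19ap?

BJ09xq

Longitude subsquare a = 0; −1 → -1, wraps to 23 = x, carry into square.
Longitude square 1; −1 → 0.
Latitude subsquare p = 15; +1 → 16 = q.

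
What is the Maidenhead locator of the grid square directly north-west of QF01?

Longitude square 0; −1 → -1, wraps to 9, carry into field.
Longitude field Q = 16; −1 → 15 = P.
Latitude square 1; +1 → 2.

PF92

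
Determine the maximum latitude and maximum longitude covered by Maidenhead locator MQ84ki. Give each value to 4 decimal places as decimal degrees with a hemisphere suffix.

74.3750° N, 76.9167° E

Field M=12, Q=16: +12·20° lon, +16·10° lat → SW at lon 60°, lat 70°.
Square 8, 4: +8·2° lon, +4·1° lat → SW at lon 76°, lat 74°.
Subsquare k=10, i=8: +10·0.0833333° lon, +8·0.0416667° lat → SW at lon 76.8333°, lat 74.3333°.
Cell spans 0.0833333° lon × 0.0416667° lat. NE corner is SW corner plus one full cell.
latitude 74.3750° N, longitude 76.9167° E.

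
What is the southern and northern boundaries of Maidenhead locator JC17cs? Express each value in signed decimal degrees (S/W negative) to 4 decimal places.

Field J=9, C=2: +9·20° lon, +2·10° lat → SW at lon 0°, lat -70°.
Square 1, 7: +1·2° lon, +7·1° lat → SW at lon 2°, lat -63°.
Subsquare c=2, s=18: +2·0.0833333° lon, +18·0.0416667° lat → SW at lon 2.16667°, lat -62.25°.
Cell spans 0.0833333° lon × 0.0416667° lat.
south -62.2500, north -62.2083.

-62.2500, -62.2083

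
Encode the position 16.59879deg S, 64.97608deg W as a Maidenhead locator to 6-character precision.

Add 180° to longitude and 90° to latitude: 115.0239, 73.4012.
Field: 115.0239/20 → 5 → F, 73.4012/10 → 7 → H; chars FH.
Square: 15.0239/2 → 7, 3.4012/1 → 3; chars 73.
Subsquare: 1.0239/0.0833333 → 12 → m, 0.4012/0.0416667 → 9 → j; chars mj.

FH73mj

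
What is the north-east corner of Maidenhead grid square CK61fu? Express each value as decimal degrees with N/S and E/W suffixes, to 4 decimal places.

Field C=2, K=10: +2·20° lon, +10·10° lat → SW at lon -140°, lat 10°.
Square 6, 1: +6·2° lon, +1·1° lat → SW at lon -128°, lat 11°.
Subsquare f=5, u=20: +5·0.0833333° lon, +20·0.0416667° lat → SW at lon -127.583°, lat 11.8333°.
Cell spans 0.0833333° lon × 0.0416667° lat. NE corner is SW corner plus one full cell.
latitude 11.8750° N, longitude 127.5000° W.

11.8750° N, 127.5000° W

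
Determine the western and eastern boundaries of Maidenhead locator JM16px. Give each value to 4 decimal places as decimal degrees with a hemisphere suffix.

3.2500° E, 3.3333° E

Field J=9, M=12: +9·20° lon, +12·10° lat → SW at lon 0°, lat 30°.
Square 1, 6: +1·2° lon, +6·1° lat → SW at lon 2°, lat 36°.
Subsquare p=15, x=23: +15·0.0833333° lon, +23·0.0416667° lat → SW at lon 3.25°, lat 36.9583°.
Cell spans 0.0833333° lon × 0.0416667° lat.
west 3.2500° E, east 3.3333° E.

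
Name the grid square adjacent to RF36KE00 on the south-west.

Longitude extended square 0; −1 → -1, wraps to 9, carry into subsquare.
Longitude subsquare k = 10; −1 → 9 = j.
Latitude extended square 0; −1 → -1, wraps to 9, carry into subsquare.
Latitude subsquare e = 4; −1 → 3 = d.

RF36jd99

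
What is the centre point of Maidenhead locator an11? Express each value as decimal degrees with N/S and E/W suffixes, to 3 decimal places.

41.500° N, 177.000° W

Field A=0, N=13: +0·20° lon, +13·10° lat → SW at lon -180°, lat 40°.
Square 1, 1: +1·2° lon, +1·1° lat → SW at lon -178°, lat 41°.
Cell spans 2° lon × 1° lat. Centre is SW corner plus half of each.
latitude 41.500° N, longitude 177.000° W.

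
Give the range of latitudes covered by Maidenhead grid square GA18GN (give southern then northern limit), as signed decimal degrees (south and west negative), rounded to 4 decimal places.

-81.4583, -81.4167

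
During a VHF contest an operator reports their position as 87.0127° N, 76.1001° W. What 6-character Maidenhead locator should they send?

Offset from 180°W / 90°S: lon 103.8999°, lat 177.0127°.
Field: lon ⌊103.8999/20⌋ = 5 → F; lat ⌊177.0127/10⌋ = 17 → R.
Square: lon ⌊3.8999/2⌋ = 1; lat ⌊7.0127/1⌋ = 7.
Subsquare: lon ⌊1.8999/0.0833333⌋ = 22 → w; lat ⌊0.0127/0.0416667⌋ = 0 → a.

FR17wa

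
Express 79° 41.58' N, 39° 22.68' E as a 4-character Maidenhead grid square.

Shift to the Maidenhead origin (180°W, 90°S): lon 219.38, lat 169.69.
Field (20°×10°, letters A–R): lon ⌊219.38/20⌋ = 10 → K; lat ⌊169.69/10⌋ = 16 → Q.
Square (2°×1°, digits 0–9): lon ⌊19.38/2⌋ = 9; lat ⌊9.69/1⌋ = 9.

KQ99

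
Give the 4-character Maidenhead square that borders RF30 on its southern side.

RE39

Latitude square 0; −1 → -1, wraps to 9, carry into field.
Latitude field F = 5; −1 → 4 = E.
The longitude characters are unchanged.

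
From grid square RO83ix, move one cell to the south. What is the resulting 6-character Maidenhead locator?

RO83iw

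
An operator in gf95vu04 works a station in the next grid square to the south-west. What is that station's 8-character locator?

GF95uu93

Longitude extended square 0; −1 → -1, wraps to 9, carry into subsquare.
Longitude subsquare v = 21; −1 → 20 = u.
Latitude extended square 4; −1 → 3.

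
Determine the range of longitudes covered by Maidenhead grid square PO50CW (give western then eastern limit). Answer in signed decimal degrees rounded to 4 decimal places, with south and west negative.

130.1667, 130.2500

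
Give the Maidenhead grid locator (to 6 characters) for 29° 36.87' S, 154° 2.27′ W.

BG20xj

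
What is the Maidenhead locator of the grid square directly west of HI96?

HI86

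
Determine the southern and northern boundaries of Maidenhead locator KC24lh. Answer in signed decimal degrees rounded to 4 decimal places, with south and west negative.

Field K=10, C=2: +10·20° lon, +2·10° lat → SW at lon 20°, lat -70°.
Square 2, 4: +2·2° lon, +4·1° lat → SW at lon 24°, lat -66°.
Subsquare l=11, h=7: +11·0.0833333° lon, +7·0.0416667° lat → SW at lon 24.9167°, lat -65.7083°.
Cell spans 0.0833333° lon × 0.0416667° lat.
south -65.7083, north -65.6667.

-65.7083, -65.6667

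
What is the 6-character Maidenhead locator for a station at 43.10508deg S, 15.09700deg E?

Offset from 180°W / 90°S: lon 195.0970°, lat 46.8949°.
Field (20°×10°, letters A–R): 195.0970/20 → 9 → J, 46.8949/10 → 4 → E; chars JE.
Square (2°×1°, digits 0–9): 15.0970/2 → 7, 6.8949/1 → 6; chars 76.
Subsquare (5′×2.5′, letters a–x): 1.0970/0.0833333 → 13 → n, 0.8949/0.0416667 → 21 → v; chars nv.

JE76nv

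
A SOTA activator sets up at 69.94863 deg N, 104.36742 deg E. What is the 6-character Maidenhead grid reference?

Shift to the Maidenhead origin (180°W, 90°S): lon 284.3674, lat 159.9486.
Field (20°×10°, letters A–R): lon ⌊284.3674/20⌋ = 14 → O; lat ⌊159.9486/10⌋ = 15 → P.
Square (2°×1°, digits 0–9): lon ⌊4.3674/2⌋ = 2; lat ⌊9.9486/1⌋ = 9.
Subsquare (5′×2.5′, letters a–x): lon ⌊0.3674/0.0833333⌋ = 4 → e; lat ⌊0.9486/0.0416667⌋ = 22 → w.

OP29ew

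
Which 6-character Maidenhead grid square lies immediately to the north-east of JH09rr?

Longitude subsquare r = 17; +1 → 18 = s.
Latitude subsquare r = 17; +1 → 18 = s.

JH09ss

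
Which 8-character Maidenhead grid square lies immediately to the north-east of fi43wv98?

Longitude extended square 9; +1 → 10, wraps to 0, carry into subsquare.
Longitude subsquare w = 22; +1 → 23 = x.
Latitude extended square 8; +1 → 9.

FI43xv09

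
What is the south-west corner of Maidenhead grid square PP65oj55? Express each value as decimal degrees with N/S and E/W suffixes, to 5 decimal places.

65.39583° N, 133.20833° E

Field P=15, P=15: +15·20° lon, +15·10° lat → SW at lon 120°, lat 60°.
Square 6, 5: +6·2° lon, +5·1° lat → SW at lon 132°, lat 65°.
Subsquare o=14, j=9: +14·0.0833333° lon, +9·0.0416667° lat → SW at lon 133.167°, lat 65.375°.
Extended square 5, 5: +5·0.00833333° lon, +5·0.00416667° lat → SW at lon 133.208°, lat 65.3958°.
latitude 65.39583° N, longitude 133.20833° E.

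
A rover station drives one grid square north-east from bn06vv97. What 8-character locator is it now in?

Longitude extended square 9; +1 → 10, wraps to 0, carry into subsquare.
Longitude subsquare v = 21; +1 → 22 = w.
Latitude extended square 7; +1 → 8.

BN06wv08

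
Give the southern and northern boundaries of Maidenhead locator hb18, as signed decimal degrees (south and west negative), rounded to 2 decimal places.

-72.00, -71.00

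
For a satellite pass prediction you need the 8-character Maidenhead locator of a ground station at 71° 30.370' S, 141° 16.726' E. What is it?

QB08pl38

Add 180° to longitude and 90° to latitude: 321.27877, 18.49383.
Field: lon ⌊321.27877/20⌋ = 16 → Q; lat ⌊18.49383/10⌋ = 1 → B.
Square: lon ⌊1.27877/2⌋ = 0; lat ⌊8.49383/1⌋ = 8.
Subsquare: lon ⌊1.27877/0.0833333⌋ = 15 → p; lat ⌊0.49383/0.0416667⌋ = 11 → l.
Extended square: lon ⌊0.02877/0.00833333⌋ = 3; lat ⌊0.03550/0.00416667⌋ = 8.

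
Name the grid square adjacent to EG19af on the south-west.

EG09xe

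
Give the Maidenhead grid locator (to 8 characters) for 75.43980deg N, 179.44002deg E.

RQ95rk25

Add 180° to longitude and 90° to latitude: 359.44002, 165.43980.
Field (20°×10°, letters A–R): lon ⌊359.44002/20⌋ = 17 → R; lat ⌊165.43980/10⌋ = 16 → Q.
Square (2°×1°, digits 0–9): lon ⌊19.44002/2⌋ = 9; lat ⌊5.43980/1⌋ = 5.
Subsquare (5′×2.5′, letters a–x): lon ⌊1.44002/0.0833333⌋ = 17 → r; lat ⌊0.43980/0.0416667⌋ = 10 → k.
Extended square (30″×15″, digits 0–9): lon ⌊0.02335/0.00833333⌋ = 2; lat ⌊0.02313/0.00416667⌋ = 5.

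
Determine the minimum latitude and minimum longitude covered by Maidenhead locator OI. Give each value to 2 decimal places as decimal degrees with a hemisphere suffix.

10.00° S, 100.00° E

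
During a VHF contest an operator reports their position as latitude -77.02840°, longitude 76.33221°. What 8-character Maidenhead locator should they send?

Shift to the Maidenhead origin (180°W, 90°S): lon 256.33221, lat 12.97160.
Field: lon ⌊256.33221/20⌋ = 12 → M; lat ⌊12.97160/10⌋ = 1 → B.
Square: lon ⌊16.33221/2⌋ = 8; lat ⌊2.97160/1⌋ = 2.
Subsquare: lon ⌊0.33221/0.0833333⌋ = 3 → d; lat ⌊0.97160/0.0416667⌋ = 23 → x.
Extended square: lon ⌊0.08221/0.00833333⌋ = 9; lat ⌊0.01327/0.00416667⌋ = 3.

MB82dx93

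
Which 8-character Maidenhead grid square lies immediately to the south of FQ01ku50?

FQ01kt59

Latitude extended square 0; −1 → -1, wraps to 9, carry into subsquare.
Latitude subsquare u = 20; −1 → 19 = t.
The longitude characters are unchanged.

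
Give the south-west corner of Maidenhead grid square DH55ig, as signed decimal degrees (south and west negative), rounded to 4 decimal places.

-14.7500, -109.3333

Field D=3, H=7: +3·20° lon, +7·10° lat → SW at lon -120°, lat -20°.
Square 5, 5: +5·2° lon, +5·1° lat → SW at lon -110°, lat -15°.
Subsquare i=8, g=6: +8·0.0833333° lon, +6·0.0416667° lat → SW at lon -109.333°, lat -14.75°.
latitude -14.7500, longitude -109.3333.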